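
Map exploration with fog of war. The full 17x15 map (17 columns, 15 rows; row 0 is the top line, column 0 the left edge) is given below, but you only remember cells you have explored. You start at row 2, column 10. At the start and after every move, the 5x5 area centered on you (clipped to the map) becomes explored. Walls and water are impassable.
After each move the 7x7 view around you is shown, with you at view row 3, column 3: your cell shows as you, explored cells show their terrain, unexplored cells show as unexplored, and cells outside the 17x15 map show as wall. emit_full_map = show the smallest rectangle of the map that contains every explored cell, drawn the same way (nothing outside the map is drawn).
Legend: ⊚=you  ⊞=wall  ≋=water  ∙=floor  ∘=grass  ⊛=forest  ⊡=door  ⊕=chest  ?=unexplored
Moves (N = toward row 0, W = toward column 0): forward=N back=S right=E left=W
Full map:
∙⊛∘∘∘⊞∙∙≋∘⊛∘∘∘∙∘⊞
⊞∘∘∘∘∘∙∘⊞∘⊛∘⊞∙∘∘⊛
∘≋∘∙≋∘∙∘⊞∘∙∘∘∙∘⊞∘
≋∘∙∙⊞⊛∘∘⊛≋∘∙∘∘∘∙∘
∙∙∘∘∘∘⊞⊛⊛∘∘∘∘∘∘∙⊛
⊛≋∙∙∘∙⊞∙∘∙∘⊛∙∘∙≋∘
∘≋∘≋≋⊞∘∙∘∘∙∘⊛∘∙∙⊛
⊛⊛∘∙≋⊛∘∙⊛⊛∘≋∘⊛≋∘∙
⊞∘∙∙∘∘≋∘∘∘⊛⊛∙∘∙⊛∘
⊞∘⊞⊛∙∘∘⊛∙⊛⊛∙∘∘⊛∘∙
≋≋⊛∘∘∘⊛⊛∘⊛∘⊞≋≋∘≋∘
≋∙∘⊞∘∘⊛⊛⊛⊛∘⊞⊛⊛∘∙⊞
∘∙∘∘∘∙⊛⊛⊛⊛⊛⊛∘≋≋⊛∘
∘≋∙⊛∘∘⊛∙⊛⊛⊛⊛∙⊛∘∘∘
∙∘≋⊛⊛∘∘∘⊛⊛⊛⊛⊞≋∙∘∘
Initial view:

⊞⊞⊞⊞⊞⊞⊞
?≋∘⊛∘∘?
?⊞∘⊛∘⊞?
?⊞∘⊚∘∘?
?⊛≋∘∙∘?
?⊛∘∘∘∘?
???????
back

?≋∘⊛∘∘?
?⊞∘⊛∘⊞?
?⊞∘∙∘∘?
?⊛≋⊚∙∘?
?⊛∘∘∘∘?
?∘∙∘⊛∙?
???????

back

?⊞∘⊛∘⊞?
?⊞∘∙∘∘?
?⊛≋∘∙∘?
?⊛∘⊚∘∘?
?∘∙∘⊛∙?
?∘∘∙∘⊛?
???????

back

?⊞∘∙∘∘?
?⊛≋∘∙∘?
?⊛∘∘∘∘?
?∘∙⊚⊛∙?
?∘∘∙∘⊛?
?⊛⊛∘≋∘?
???????

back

?⊛≋∘∙∘?
?⊛∘∘∘∘?
?∘∙∘⊛∙?
?∘∘⊚∘⊛?
?⊛⊛∘≋∘?
?∘∘⊛⊛∙?
???????

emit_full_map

≋∘⊛∘∘
⊞∘⊛∘⊞
⊞∘∙∘∘
⊛≋∘∙∘
⊛∘∘∘∘
∘∙∘⊛∙
∘∘⊚∘⊛
⊛⊛∘≋∘
∘∘⊛⊛∙

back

?⊛∘∘∘∘?
?∘∙∘⊛∙?
?∘∘∙∘⊛?
?⊛⊛⊚≋∘?
?∘∘⊛⊛∙?
?∙⊛⊛∙∘?
???????

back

?∘∙∘⊛∙?
?∘∘∙∘⊛?
?⊛⊛∘≋∘?
?∘∘⊚⊛∙?
?∙⊛⊛∙∘?
?∘⊛∘⊞≋?
???????

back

?∘∘∙∘⊛?
?⊛⊛∘≋∘?
?∘∘⊛⊛∙?
?∙⊛⊚∙∘?
?∘⊛∘⊞≋?
?⊛⊛∘⊞⊛?
???????

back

?⊛⊛∘≋∘?
?∘∘⊛⊛∙?
?∙⊛⊛∙∘?
?∘⊛⊚⊞≋?
?⊛⊛∘⊞⊛?
?⊛⊛⊛⊛∘?
???????

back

?∘∘⊛⊛∙?
?∙⊛⊛∙∘?
?∘⊛∘⊞≋?
?⊛⊛⊚⊞⊛?
?⊛⊛⊛⊛∘?
?⊛⊛⊛⊛∙?
???????

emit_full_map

≋∘⊛∘∘
⊞∘⊛∘⊞
⊞∘∙∘∘
⊛≋∘∙∘
⊛∘∘∘∘
∘∙∘⊛∙
∘∘∙∘⊛
⊛⊛∘≋∘
∘∘⊛⊛∙
∙⊛⊛∙∘
∘⊛∘⊞≋
⊛⊛⊚⊞⊛
⊛⊛⊛⊛∘
⊛⊛⊛⊛∙

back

?∙⊛⊛∙∘?
?∘⊛∘⊞≋?
?⊛⊛∘⊞⊛?
?⊛⊛⊚⊛∘?
?⊛⊛⊛⊛∙?
?⊛⊛⊛⊛⊞?
⊞⊞⊞⊞⊞⊞⊞

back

?∘⊛∘⊞≋?
?⊛⊛∘⊞⊛?
?⊛⊛⊛⊛∘?
?⊛⊛⊚⊛∙?
?⊛⊛⊛⊛⊞?
⊞⊞⊞⊞⊞⊞⊞
⊞⊞⊞⊞⊞⊞⊞

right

∘⊛∘⊞≋??
⊛⊛∘⊞⊛⊛?
⊛⊛⊛⊛∘≋?
⊛⊛⊛⊚∙⊛?
⊛⊛⊛⊛⊞≋?
⊞⊞⊞⊞⊞⊞⊞
⊞⊞⊞⊞⊞⊞⊞

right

⊛∘⊞≋???
⊛∘⊞⊛⊛∘?
⊛⊛⊛∘≋≋?
⊛⊛⊛⊚⊛∘?
⊛⊛⊛⊞≋∙?
⊞⊞⊞⊞⊞⊞⊞
⊞⊞⊞⊞⊞⊞⊞

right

∘⊞≋????
∘⊞⊛⊛∘∙?
⊛⊛∘≋≋⊛?
⊛⊛∙⊚∘∘?
⊛⊛⊞≋∙∘?
⊞⊞⊞⊞⊞⊞⊞
⊞⊞⊞⊞⊞⊞⊞

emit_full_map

≋∘⊛∘∘???
⊞∘⊛∘⊞???
⊞∘∙∘∘???
⊛≋∘∙∘???
⊛∘∘∘∘???
∘∙∘⊛∙???
∘∘∙∘⊛???
⊛⊛∘≋∘???
∘∘⊛⊛∙???
∙⊛⊛∙∘???
∘⊛∘⊞≋???
⊛⊛∘⊞⊛⊛∘∙
⊛⊛⊛⊛∘≋≋⊛
⊛⊛⊛⊛∙⊚∘∘
⊛⊛⊛⊛⊞≋∙∘

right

⊞≋????⊞
⊞⊛⊛∘∙⊞⊞
⊛∘≋≋⊛∘⊞
⊛∙⊛⊚∘∘⊞
⊛⊞≋∙∘∘⊞
⊞⊞⊞⊞⊞⊞⊞
⊞⊞⊞⊞⊞⊞⊞

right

≋????⊞⊞
⊛⊛∘∙⊞⊞⊞
∘≋≋⊛∘⊞⊞
∙⊛∘⊚∘⊞⊞
⊞≋∙∘∘⊞⊞
⊞⊞⊞⊞⊞⊞⊞
⊞⊞⊞⊞⊞⊞⊞

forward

∘????⊞⊞
≋≋∘≋∘⊞⊞
⊛⊛∘∙⊞⊞⊞
∘≋≋⊚∘⊞⊞
∙⊛∘∘∘⊞⊞
⊞≋∙∘∘⊞⊞
⊞⊞⊞⊞⊞⊞⊞

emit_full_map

≋∘⊛∘∘????
⊞∘⊛∘⊞????
⊞∘∙∘∘????
⊛≋∘∙∘????
⊛∘∘∘∘????
∘∙∘⊛∙????
∘∘∙∘⊛????
⊛⊛∘≋∘????
∘∘⊛⊛∙????
∙⊛⊛∙∘????
∘⊛∘⊞≋≋∘≋∘
⊛⊛∘⊞⊛⊛∘∙⊞
⊛⊛⊛⊛∘≋≋⊚∘
⊛⊛⊛⊛∙⊛∘∘∘
⊛⊛⊛⊛⊞≋∙∘∘


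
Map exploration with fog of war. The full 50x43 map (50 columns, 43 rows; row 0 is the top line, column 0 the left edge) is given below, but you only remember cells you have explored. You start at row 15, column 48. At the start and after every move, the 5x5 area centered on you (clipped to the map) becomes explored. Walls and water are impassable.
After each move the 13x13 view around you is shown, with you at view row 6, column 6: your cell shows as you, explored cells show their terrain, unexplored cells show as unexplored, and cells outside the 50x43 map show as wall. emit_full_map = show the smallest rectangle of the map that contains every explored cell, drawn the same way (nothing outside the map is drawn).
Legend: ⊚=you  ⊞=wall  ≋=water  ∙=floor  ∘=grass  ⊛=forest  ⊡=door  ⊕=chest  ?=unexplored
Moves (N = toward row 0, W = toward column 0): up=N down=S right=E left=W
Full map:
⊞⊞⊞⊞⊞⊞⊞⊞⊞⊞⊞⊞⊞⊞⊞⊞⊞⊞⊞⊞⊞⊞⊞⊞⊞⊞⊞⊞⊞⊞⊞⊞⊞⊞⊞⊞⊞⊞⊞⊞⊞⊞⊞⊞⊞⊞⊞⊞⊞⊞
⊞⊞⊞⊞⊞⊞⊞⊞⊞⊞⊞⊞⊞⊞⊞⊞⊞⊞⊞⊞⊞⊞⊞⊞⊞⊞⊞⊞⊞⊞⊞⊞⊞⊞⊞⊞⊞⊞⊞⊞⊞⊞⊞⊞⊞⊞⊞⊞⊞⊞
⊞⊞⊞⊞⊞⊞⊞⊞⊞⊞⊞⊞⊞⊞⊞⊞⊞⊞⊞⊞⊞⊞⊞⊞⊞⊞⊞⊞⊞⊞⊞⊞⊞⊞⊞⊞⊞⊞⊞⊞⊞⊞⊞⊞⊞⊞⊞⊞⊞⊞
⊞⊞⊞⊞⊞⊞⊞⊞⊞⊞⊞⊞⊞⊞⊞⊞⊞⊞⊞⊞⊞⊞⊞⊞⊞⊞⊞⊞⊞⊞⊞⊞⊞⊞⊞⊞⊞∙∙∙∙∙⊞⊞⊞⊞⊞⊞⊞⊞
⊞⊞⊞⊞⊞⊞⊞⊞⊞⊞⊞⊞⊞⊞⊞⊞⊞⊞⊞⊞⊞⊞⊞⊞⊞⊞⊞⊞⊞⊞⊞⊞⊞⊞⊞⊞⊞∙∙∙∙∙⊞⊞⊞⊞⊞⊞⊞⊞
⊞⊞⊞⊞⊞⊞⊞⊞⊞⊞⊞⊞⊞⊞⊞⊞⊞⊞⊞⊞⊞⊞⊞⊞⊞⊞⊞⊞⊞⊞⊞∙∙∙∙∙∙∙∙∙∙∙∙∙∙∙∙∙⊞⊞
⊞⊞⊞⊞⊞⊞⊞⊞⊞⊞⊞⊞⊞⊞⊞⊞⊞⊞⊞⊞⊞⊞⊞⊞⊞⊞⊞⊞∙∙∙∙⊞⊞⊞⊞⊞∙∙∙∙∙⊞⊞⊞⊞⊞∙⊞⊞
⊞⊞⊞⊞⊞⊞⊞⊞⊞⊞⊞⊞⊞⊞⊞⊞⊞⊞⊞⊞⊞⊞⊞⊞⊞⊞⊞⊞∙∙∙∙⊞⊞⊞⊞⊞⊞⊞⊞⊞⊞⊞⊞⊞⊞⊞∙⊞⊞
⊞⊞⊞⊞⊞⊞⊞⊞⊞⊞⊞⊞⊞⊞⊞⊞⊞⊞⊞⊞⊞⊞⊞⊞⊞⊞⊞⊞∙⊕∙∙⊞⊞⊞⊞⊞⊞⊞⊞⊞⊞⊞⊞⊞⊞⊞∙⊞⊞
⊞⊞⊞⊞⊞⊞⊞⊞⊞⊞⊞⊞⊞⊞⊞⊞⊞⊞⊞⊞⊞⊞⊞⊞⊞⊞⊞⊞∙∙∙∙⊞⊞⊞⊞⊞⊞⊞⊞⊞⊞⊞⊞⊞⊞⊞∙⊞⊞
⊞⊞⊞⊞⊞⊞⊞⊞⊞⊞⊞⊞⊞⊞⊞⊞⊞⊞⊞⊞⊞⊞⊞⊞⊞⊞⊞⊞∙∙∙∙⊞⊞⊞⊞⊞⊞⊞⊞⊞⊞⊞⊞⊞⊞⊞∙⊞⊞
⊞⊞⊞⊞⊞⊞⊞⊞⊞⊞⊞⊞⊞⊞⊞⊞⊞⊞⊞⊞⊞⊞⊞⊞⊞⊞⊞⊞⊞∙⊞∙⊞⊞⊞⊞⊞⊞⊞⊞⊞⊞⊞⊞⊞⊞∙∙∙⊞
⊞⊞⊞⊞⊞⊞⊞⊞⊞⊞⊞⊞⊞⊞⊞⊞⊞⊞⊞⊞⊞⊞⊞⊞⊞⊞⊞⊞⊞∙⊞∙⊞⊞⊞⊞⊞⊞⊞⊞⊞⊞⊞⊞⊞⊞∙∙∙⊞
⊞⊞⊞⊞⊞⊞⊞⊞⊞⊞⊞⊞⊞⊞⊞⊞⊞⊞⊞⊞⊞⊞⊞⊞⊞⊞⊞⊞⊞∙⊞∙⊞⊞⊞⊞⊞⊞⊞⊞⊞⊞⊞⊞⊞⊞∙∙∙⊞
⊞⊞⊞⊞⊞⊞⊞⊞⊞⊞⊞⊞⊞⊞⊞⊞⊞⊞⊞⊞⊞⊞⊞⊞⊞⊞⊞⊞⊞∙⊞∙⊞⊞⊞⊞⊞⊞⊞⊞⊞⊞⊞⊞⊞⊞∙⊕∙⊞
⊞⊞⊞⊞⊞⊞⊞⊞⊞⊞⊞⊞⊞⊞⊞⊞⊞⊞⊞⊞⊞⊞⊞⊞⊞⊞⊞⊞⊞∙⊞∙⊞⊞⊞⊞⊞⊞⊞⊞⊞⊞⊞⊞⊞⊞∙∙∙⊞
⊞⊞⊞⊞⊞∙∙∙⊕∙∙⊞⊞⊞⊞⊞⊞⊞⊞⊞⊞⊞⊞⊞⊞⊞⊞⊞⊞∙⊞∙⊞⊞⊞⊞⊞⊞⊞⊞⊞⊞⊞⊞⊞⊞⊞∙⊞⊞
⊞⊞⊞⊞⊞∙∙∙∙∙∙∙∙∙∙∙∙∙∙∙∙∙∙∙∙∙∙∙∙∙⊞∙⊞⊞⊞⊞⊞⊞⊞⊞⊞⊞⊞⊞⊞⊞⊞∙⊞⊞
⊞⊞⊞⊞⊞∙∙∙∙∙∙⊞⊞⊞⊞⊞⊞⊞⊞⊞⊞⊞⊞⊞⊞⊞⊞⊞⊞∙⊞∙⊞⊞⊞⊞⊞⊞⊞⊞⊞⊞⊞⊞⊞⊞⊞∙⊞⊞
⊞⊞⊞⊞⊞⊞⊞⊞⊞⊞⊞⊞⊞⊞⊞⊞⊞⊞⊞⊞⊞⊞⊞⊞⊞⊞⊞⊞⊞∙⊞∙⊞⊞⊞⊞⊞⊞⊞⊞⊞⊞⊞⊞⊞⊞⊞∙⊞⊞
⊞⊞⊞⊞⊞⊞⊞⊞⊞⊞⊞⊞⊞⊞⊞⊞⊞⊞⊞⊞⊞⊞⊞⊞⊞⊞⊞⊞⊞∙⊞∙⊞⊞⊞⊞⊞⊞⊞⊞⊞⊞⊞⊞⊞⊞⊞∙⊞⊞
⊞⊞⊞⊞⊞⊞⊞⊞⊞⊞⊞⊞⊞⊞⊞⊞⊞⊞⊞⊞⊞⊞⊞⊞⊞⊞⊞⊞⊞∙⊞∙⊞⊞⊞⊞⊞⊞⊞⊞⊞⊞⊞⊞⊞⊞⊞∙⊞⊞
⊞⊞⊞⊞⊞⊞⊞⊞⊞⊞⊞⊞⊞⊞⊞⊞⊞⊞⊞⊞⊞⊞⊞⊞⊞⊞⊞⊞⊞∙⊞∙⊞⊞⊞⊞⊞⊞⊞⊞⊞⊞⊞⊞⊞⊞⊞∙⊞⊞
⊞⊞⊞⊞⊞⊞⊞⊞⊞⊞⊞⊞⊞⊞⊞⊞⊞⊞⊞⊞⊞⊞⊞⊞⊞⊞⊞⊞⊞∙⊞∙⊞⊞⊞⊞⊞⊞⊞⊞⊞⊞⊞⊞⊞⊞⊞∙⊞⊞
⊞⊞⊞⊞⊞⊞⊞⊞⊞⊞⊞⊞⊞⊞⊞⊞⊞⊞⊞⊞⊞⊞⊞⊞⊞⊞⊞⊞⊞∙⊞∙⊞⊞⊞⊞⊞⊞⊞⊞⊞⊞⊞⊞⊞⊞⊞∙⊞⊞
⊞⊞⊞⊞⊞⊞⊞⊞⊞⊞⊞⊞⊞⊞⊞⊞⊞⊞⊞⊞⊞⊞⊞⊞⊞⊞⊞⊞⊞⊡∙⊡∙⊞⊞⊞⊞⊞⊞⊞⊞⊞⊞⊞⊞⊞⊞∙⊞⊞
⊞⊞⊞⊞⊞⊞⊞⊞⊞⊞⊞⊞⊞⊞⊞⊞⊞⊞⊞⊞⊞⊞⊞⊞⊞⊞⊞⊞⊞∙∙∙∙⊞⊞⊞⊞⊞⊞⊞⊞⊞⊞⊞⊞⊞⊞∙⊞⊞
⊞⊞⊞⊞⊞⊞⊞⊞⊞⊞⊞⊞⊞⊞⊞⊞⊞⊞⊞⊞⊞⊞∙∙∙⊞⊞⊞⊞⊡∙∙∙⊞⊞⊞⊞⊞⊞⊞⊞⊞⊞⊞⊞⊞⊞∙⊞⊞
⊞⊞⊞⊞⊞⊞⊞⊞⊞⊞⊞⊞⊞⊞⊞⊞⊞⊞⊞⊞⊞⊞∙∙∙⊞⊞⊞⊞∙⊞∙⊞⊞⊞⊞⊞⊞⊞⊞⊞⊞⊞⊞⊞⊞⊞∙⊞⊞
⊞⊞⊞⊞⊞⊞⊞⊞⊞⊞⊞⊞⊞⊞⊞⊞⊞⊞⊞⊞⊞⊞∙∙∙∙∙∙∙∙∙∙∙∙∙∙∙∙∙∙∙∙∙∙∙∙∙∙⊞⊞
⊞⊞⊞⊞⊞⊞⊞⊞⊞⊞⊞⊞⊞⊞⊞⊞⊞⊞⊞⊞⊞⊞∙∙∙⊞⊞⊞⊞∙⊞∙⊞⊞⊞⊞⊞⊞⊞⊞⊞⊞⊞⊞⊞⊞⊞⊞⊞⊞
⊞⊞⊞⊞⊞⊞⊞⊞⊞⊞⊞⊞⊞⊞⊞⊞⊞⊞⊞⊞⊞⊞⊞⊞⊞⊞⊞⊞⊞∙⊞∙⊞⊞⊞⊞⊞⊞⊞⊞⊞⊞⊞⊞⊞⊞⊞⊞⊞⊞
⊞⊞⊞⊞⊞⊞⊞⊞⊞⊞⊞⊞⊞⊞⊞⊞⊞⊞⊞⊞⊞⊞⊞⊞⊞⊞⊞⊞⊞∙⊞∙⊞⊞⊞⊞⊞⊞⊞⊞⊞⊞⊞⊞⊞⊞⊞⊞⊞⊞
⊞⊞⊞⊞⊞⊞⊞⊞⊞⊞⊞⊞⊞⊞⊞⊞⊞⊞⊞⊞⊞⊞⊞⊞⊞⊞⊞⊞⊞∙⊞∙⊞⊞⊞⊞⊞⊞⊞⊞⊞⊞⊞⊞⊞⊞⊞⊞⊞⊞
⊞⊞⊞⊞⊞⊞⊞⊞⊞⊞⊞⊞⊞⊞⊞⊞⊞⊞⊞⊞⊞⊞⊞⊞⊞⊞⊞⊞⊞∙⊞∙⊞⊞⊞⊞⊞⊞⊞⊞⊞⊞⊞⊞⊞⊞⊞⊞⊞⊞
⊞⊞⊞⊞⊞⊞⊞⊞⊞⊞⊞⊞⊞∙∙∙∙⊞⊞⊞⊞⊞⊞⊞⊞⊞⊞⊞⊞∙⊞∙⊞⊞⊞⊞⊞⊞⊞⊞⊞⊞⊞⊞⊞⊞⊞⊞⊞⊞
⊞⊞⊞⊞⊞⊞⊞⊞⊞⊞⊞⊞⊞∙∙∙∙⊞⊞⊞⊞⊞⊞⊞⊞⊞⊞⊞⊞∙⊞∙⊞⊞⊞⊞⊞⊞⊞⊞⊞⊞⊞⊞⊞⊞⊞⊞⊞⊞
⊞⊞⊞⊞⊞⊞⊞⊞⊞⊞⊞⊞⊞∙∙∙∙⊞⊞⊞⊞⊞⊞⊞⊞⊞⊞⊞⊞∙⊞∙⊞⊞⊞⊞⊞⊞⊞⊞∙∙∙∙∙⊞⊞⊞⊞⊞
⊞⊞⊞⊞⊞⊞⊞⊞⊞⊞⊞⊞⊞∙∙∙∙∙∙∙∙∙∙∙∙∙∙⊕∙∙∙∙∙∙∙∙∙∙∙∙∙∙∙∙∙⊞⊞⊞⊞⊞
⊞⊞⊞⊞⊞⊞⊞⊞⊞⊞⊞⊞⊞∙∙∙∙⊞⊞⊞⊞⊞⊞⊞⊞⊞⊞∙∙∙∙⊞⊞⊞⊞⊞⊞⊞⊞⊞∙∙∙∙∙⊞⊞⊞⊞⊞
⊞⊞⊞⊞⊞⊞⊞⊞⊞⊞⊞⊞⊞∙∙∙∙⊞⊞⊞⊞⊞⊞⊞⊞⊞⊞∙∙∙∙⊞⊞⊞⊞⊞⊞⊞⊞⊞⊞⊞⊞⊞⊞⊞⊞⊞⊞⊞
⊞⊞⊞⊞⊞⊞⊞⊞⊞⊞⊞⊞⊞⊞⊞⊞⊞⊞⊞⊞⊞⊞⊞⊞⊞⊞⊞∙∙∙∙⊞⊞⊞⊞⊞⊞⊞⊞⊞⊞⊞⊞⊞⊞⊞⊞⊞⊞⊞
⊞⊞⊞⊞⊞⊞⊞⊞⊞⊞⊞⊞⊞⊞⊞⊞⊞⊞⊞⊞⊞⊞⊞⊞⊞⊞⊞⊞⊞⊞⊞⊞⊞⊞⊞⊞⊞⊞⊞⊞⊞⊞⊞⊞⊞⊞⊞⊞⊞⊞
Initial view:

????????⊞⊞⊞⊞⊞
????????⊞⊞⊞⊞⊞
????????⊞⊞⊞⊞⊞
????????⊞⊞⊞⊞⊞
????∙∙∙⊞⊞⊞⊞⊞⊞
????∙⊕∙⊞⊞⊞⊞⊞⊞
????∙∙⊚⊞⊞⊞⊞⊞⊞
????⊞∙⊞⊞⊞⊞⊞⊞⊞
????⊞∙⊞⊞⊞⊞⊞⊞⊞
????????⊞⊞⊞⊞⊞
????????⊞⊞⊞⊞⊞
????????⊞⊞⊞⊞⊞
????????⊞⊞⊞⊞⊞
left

?????????⊞⊞⊞⊞
?????????⊞⊞⊞⊞
?????????⊞⊞⊞⊞
?????????⊞⊞⊞⊞
????⊞∙∙∙⊞⊞⊞⊞⊞
????⊞∙⊕∙⊞⊞⊞⊞⊞
????⊞∙⊚∙⊞⊞⊞⊞⊞
????⊞⊞∙⊞⊞⊞⊞⊞⊞
????⊞⊞∙⊞⊞⊞⊞⊞⊞
?????????⊞⊞⊞⊞
?????????⊞⊞⊞⊞
?????????⊞⊞⊞⊞
?????????⊞⊞⊞⊞

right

????????⊞⊞⊞⊞⊞
????????⊞⊞⊞⊞⊞
????????⊞⊞⊞⊞⊞
????????⊞⊞⊞⊞⊞
???⊞∙∙∙⊞⊞⊞⊞⊞⊞
???⊞∙⊕∙⊞⊞⊞⊞⊞⊞
???⊞∙∙⊚⊞⊞⊞⊞⊞⊞
???⊞⊞∙⊞⊞⊞⊞⊞⊞⊞
???⊞⊞∙⊞⊞⊞⊞⊞⊞⊞
????????⊞⊞⊞⊞⊞
????????⊞⊞⊞⊞⊞
????????⊞⊞⊞⊞⊞
????????⊞⊞⊞⊞⊞

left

?????????⊞⊞⊞⊞
?????????⊞⊞⊞⊞
?????????⊞⊞⊞⊞
?????????⊞⊞⊞⊞
????⊞∙∙∙⊞⊞⊞⊞⊞
????⊞∙⊕∙⊞⊞⊞⊞⊞
????⊞∙⊚∙⊞⊞⊞⊞⊞
????⊞⊞∙⊞⊞⊞⊞⊞⊞
????⊞⊞∙⊞⊞⊞⊞⊞⊞
?????????⊞⊞⊞⊞
?????????⊞⊞⊞⊞
?????????⊞⊞⊞⊞
?????????⊞⊞⊞⊞

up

?????????⊞⊞⊞⊞
?????????⊞⊞⊞⊞
?????????⊞⊞⊞⊞
?????????⊞⊞⊞⊞
????⊞∙∙∙⊞⊞⊞⊞⊞
????⊞∙∙∙⊞⊞⊞⊞⊞
????⊞∙⊚∙⊞⊞⊞⊞⊞
????⊞∙∙∙⊞⊞⊞⊞⊞
????⊞⊞∙⊞⊞⊞⊞⊞⊞
????⊞⊞∙⊞⊞⊞⊞⊞⊞
?????????⊞⊞⊞⊞
?????????⊞⊞⊞⊞
?????????⊞⊞⊞⊞

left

??????????⊞⊞⊞
??????????⊞⊞⊞
??????????⊞⊞⊞
??????????⊞⊞⊞
????⊞⊞∙∙∙⊞⊞⊞⊞
????⊞⊞∙∙∙⊞⊞⊞⊞
????⊞⊞⊚⊕∙⊞⊞⊞⊞
????⊞⊞∙∙∙⊞⊞⊞⊞
????⊞⊞⊞∙⊞⊞⊞⊞⊞
?????⊞⊞∙⊞⊞⊞⊞⊞
??????????⊞⊞⊞
??????????⊞⊞⊞
??????????⊞⊞⊞

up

??????????⊞⊞⊞
??????????⊞⊞⊞
??????????⊞⊞⊞
??????????⊞⊞⊞
????⊞⊞∙∙∙?⊞⊞⊞
????⊞⊞∙∙∙⊞⊞⊞⊞
????⊞⊞⊚∙∙⊞⊞⊞⊞
????⊞⊞∙⊕∙⊞⊞⊞⊞
????⊞⊞∙∙∙⊞⊞⊞⊞
????⊞⊞⊞∙⊞⊞⊞⊞⊞
?????⊞⊞∙⊞⊞⊞⊞⊞
??????????⊞⊞⊞
??????????⊞⊞⊞

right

?????????⊞⊞⊞⊞
?????????⊞⊞⊞⊞
?????????⊞⊞⊞⊞
?????????⊞⊞⊞⊞
???⊞⊞∙∙∙⊞⊞⊞⊞⊞
???⊞⊞∙∙∙⊞⊞⊞⊞⊞
???⊞⊞∙⊚∙⊞⊞⊞⊞⊞
???⊞⊞∙⊕∙⊞⊞⊞⊞⊞
???⊞⊞∙∙∙⊞⊞⊞⊞⊞
???⊞⊞⊞∙⊞⊞⊞⊞⊞⊞
????⊞⊞∙⊞⊞⊞⊞⊞⊞
?????????⊞⊞⊞⊞
?????????⊞⊞⊞⊞

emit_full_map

⊞⊞∙∙∙⊞
⊞⊞∙∙∙⊞
⊞⊞∙⊚∙⊞
⊞⊞∙⊕∙⊞
⊞⊞∙∙∙⊞
⊞⊞⊞∙⊞⊞
?⊞⊞∙⊞⊞

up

?????????⊞⊞⊞⊞
?????????⊞⊞⊞⊞
?????????⊞⊞⊞⊞
?????????⊞⊞⊞⊞
????⊞⊞∙⊞⊞⊞⊞⊞⊞
???⊞⊞∙∙∙⊞⊞⊞⊞⊞
???⊞⊞∙⊚∙⊞⊞⊞⊞⊞
???⊞⊞∙∙∙⊞⊞⊞⊞⊞
???⊞⊞∙⊕∙⊞⊞⊞⊞⊞
???⊞⊞∙∙∙⊞⊞⊞⊞⊞
???⊞⊞⊞∙⊞⊞⊞⊞⊞⊞
????⊞⊞∙⊞⊞⊞⊞⊞⊞
?????????⊞⊞⊞⊞

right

????????⊞⊞⊞⊞⊞
????????⊞⊞⊞⊞⊞
????????⊞⊞⊞⊞⊞
????????⊞⊞⊞⊞⊞
???⊞⊞∙⊞⊞⊞⊞⊞⊞⊞
??⊞⊞∙∙∙⊞⊞⊞⊞⊞⊞
??⊞⊞∙∙⊚⊞⊞⊞⊞⊞⊞
??⊞⊞∙∙∙⊞⊞⊞⊞⊞⊞
??⊞⊞∙⊕∙⊞⊞⊞⊞⊞⊞
??⊞⊞∙∙∙⊞⊞⊞⊞⊞⊞
??⊞⊞⊞∙⊞⊞⊞⊞⊞⊞⊞
???⊞⊞∙⊞⊞⊞⊞⊞⊞⊞
????????⊞⊞⊞⊞⊞

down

????????⊞⊞⊞⊞⊞
????????⊞⊞⊞⊞⊞
????????⊞⊞⊞⊞⊞
???⊞⊞∙⊞⊞⊞⊞⊞⊞⊞
??⊞⊞∙∙∙⊞⊞⊞⊞⊞⊞
??⊞⊞∙∙∙⊞⊞⊞⊞⊞⊞
??⊞⊞∙∙⊚⊞⊞⊞⊞⊞⊞
??⊞⊞∙⊕∙⊞⊞⊞⊞⊞⊞
??⊞⊞∙∙∙⊞⊞⊞⊞⊞⊞
??⊞⊞⊞∙⊞⊞⊞⊞⊞⊞⊞
???⊞⊞∙⊞⊞⊞⊞⊞⊞⊞
????????⊞⊞⊞⊞⊞
????????⊞⊞⊞⊞⊞

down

????????⊞⊞⊞⊞⊞
????????⊞⊞⊞⊞⊞
???⊞⊞∙⊞⊞⊞⊞⊞⊞⊞
??⊞⊞∙∙∙⊞⊞⊞⊞⊞⊞
??⊞⊞∙∙∙⊞⊞⊞⊞⊞⊞
??⊞⊞∙∙∙⊞⊞⊞⊞⊞⊞
??⊞⊞∙⊕⊚⊞⊞⊞⊞⊞⊞
??⊞⊞∙∙∙⊞⊞⊞⊞⊞⊞
??⊞⊞⊞∙⊞⊞⊞⊞⊞⊞⊞
???⊞⊞∙⊞⊞⊞⊞⊞⊞⊞
????????⊞⊞⊞⊞⊞
????????⊞⊞⊞⊞⊞
????????⊞⊞⊞⊞⊞

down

????????⊞⊞⊞⊞⊞
???⊞⊞∙⊞⊞⊞⊞⊞⊞⊞
??⊞⊞∙∙∙⊞⊞⊞⊞⊞⊞
??⊞⊞∙∙∙⊞⊞⊞⊞⊞⊞
??⊞⊞∙∙∙⊞⊞⊞⊞⊞⊞
??⊞⊞∙⊕∙⊞⊞⊞⊞⊞⊞
??⊞⊞∙∙⊚⊞⊞⊞⊞⊞⊞
??⊞⊞⊞∙⊞⊞⊞⊞⊞⊞⊞
???⊞⊞∙⊞⊞⊞⊞⊞⊞⊞
????????⊞⊞⊞⊞⊞
????????⊞⊞⊞⊞⊞
????????⊞⊞⊞⊞⊞
????????⊞⊞⊞⊞⊞

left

?????????⊞⊞⊞⊞
????⊞⊞∙⊞⊞⊞⊞⊞⊞
???⊞⊞∙∙∙⊞⊞⊞⊞⊞
???⊞⊞∙∙∙⊞⊞⊞⊞⊞
???⊞⊞∙∙∙⊞⊞⊞⊞⊞
???⊞⊞∙⊕∙⊞⊞⊞⊞⊞
???⊞⊞∙⊚∙⊞⊞⊞⊞⊞
???⊞⊞⊞∙⊞⊞⊞⊞⊞⊞
????⊞⊞∙⊞⊞⊞⊞⊞⊞
?????????⊞⊞⊞⊞
?????????⊞⊞⊞⊞
?????????⊞⊞⊞⊞
?????????⊞⊞⊞⊞

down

????⊞⊞∙⊞⊞⊞⊞⊞⊞
???⊞⊞∙∙∙⊞⊞⊞⊞⊞
???⊞⊞∙∙∙⊞⊞⊞⊞⊞
???⊞⊞∙∙∙⊞⊞⊞⊞⊞
???⊞⊞∙⊕∙⊞⊞⊞⊞⊞
???⊞⊞∙∙∙⊞⊞⊞⊞⊞
???⊞⊞⊞⊚⊞⊞⊞⊞⊞⊞
????⊞⊞∙⊞⊞⊞⊞⊞⊞
????⊞⊞∙⊞⊞⊞⊞⊞⊞
?????????⊞⊞⊞⊞
?????????⊞⊞⊞⊞
?????????⊞⊞⊞⊞
?????????⊞⊞⊞⊞

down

???⊞⊞∙∙∙⊞⊞⊞⊞⊞
???⊞⊞∙∙∙⊞⊞⊞⊞⊞
???⊞⊞∙∙∙⊞⊞⊞⊞⊞
???⊞⊞∙⊕∙⊞⊞⊞⊞⊞
???⊞⊞∙∙∙⊞⊞⊞⊞⊞
???⊞⊞⊞∙⊞⊞⊞⊞⊞⊞
????⊞⊞⊚⊞⊞⊞⊞⊞⊞
????⊞⊞∙⊞⊞⊞⊞⊞⊞
????⊞⊞∙⊞⊞⊞⊞⊞⊞
?????????⊞⊞⊞⊞
?????????⊞⊞⊞⊞
?????????⊞⊞⊞⊞
?????????⊞⊞⊞⊞

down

???⊞⊞∙∙∙⊞⊞⊞⊞⊞
???⊞⊞∙∙∙⊞⊞⊞⊞⊞
???⊞⊞∙⊕∙⊞⊞⊞⊞⊞
???⊞⊞∙∙∙⊞⊞⊞⊞⊞
???⊞⊞⊞∙⊞⊞⊞⊞⊞⊞
????⊞⊞∙⊞⊞⊞⊞⊞⊞
????⊞⊞⊚⊞⊞⊞⊞⊞⊞
????⊞⊞∙⊞⊞⊞⊞⊞⊞
????⊞⊞∙⊞⊞⊞⊞⊞⊞
?????????⊞⊞⊞⊞
?????????⊞⊞⊞⊞
?????????⊞⊞⊞⊞
?????????⊞⊞⊞⊞

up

???⊞⊞∙∙∙⊞⊞⊞⊞⊞
???⊞⊞∙∙∙⊞⊞⊞⊞⊞
???⊞⊞∙∙∙⊞⊞⊞⊞⊞
???⊞⊞∙⊕∙⊞⊞⊞⊞⊞
???⊞⊞∙∙∙⊞⊞⊞⊞⊞
???⊞⊞⊞∙⊞⊞⊞⊞⊞⊞
????⊞⊞⊚⊞⊞⊞⊞⊞⊞
????⊞⊞∙⊞⊞⊞⊞⊞⊞
????⊞⊞∙⊞⊞⊞⊞⊞⊞
????⊞⊞∙⊞⊞⊞⊞⊞⊞
?????????⊞⊞⊞⊞
?????????⊞⊞⊞⊞
?????????⊞⊞⊞⊞

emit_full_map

?⊞⊞∙⊞⊞
⊞⊞∙∙∙⊞
⊞⊞∙∙∙⊞
⊞⊞∙∙∙⊞
⊞⊞∙⊕∙⊞
⊞⊞∙∙∙⊞
⊞⊞⊞∙⊞⊞
?⊞⊞⊚⊞⊞
?⊞⊞∙⊞⊞
?⊞⊞∙⊞⊞
?⊞⊞∙⊞⊞


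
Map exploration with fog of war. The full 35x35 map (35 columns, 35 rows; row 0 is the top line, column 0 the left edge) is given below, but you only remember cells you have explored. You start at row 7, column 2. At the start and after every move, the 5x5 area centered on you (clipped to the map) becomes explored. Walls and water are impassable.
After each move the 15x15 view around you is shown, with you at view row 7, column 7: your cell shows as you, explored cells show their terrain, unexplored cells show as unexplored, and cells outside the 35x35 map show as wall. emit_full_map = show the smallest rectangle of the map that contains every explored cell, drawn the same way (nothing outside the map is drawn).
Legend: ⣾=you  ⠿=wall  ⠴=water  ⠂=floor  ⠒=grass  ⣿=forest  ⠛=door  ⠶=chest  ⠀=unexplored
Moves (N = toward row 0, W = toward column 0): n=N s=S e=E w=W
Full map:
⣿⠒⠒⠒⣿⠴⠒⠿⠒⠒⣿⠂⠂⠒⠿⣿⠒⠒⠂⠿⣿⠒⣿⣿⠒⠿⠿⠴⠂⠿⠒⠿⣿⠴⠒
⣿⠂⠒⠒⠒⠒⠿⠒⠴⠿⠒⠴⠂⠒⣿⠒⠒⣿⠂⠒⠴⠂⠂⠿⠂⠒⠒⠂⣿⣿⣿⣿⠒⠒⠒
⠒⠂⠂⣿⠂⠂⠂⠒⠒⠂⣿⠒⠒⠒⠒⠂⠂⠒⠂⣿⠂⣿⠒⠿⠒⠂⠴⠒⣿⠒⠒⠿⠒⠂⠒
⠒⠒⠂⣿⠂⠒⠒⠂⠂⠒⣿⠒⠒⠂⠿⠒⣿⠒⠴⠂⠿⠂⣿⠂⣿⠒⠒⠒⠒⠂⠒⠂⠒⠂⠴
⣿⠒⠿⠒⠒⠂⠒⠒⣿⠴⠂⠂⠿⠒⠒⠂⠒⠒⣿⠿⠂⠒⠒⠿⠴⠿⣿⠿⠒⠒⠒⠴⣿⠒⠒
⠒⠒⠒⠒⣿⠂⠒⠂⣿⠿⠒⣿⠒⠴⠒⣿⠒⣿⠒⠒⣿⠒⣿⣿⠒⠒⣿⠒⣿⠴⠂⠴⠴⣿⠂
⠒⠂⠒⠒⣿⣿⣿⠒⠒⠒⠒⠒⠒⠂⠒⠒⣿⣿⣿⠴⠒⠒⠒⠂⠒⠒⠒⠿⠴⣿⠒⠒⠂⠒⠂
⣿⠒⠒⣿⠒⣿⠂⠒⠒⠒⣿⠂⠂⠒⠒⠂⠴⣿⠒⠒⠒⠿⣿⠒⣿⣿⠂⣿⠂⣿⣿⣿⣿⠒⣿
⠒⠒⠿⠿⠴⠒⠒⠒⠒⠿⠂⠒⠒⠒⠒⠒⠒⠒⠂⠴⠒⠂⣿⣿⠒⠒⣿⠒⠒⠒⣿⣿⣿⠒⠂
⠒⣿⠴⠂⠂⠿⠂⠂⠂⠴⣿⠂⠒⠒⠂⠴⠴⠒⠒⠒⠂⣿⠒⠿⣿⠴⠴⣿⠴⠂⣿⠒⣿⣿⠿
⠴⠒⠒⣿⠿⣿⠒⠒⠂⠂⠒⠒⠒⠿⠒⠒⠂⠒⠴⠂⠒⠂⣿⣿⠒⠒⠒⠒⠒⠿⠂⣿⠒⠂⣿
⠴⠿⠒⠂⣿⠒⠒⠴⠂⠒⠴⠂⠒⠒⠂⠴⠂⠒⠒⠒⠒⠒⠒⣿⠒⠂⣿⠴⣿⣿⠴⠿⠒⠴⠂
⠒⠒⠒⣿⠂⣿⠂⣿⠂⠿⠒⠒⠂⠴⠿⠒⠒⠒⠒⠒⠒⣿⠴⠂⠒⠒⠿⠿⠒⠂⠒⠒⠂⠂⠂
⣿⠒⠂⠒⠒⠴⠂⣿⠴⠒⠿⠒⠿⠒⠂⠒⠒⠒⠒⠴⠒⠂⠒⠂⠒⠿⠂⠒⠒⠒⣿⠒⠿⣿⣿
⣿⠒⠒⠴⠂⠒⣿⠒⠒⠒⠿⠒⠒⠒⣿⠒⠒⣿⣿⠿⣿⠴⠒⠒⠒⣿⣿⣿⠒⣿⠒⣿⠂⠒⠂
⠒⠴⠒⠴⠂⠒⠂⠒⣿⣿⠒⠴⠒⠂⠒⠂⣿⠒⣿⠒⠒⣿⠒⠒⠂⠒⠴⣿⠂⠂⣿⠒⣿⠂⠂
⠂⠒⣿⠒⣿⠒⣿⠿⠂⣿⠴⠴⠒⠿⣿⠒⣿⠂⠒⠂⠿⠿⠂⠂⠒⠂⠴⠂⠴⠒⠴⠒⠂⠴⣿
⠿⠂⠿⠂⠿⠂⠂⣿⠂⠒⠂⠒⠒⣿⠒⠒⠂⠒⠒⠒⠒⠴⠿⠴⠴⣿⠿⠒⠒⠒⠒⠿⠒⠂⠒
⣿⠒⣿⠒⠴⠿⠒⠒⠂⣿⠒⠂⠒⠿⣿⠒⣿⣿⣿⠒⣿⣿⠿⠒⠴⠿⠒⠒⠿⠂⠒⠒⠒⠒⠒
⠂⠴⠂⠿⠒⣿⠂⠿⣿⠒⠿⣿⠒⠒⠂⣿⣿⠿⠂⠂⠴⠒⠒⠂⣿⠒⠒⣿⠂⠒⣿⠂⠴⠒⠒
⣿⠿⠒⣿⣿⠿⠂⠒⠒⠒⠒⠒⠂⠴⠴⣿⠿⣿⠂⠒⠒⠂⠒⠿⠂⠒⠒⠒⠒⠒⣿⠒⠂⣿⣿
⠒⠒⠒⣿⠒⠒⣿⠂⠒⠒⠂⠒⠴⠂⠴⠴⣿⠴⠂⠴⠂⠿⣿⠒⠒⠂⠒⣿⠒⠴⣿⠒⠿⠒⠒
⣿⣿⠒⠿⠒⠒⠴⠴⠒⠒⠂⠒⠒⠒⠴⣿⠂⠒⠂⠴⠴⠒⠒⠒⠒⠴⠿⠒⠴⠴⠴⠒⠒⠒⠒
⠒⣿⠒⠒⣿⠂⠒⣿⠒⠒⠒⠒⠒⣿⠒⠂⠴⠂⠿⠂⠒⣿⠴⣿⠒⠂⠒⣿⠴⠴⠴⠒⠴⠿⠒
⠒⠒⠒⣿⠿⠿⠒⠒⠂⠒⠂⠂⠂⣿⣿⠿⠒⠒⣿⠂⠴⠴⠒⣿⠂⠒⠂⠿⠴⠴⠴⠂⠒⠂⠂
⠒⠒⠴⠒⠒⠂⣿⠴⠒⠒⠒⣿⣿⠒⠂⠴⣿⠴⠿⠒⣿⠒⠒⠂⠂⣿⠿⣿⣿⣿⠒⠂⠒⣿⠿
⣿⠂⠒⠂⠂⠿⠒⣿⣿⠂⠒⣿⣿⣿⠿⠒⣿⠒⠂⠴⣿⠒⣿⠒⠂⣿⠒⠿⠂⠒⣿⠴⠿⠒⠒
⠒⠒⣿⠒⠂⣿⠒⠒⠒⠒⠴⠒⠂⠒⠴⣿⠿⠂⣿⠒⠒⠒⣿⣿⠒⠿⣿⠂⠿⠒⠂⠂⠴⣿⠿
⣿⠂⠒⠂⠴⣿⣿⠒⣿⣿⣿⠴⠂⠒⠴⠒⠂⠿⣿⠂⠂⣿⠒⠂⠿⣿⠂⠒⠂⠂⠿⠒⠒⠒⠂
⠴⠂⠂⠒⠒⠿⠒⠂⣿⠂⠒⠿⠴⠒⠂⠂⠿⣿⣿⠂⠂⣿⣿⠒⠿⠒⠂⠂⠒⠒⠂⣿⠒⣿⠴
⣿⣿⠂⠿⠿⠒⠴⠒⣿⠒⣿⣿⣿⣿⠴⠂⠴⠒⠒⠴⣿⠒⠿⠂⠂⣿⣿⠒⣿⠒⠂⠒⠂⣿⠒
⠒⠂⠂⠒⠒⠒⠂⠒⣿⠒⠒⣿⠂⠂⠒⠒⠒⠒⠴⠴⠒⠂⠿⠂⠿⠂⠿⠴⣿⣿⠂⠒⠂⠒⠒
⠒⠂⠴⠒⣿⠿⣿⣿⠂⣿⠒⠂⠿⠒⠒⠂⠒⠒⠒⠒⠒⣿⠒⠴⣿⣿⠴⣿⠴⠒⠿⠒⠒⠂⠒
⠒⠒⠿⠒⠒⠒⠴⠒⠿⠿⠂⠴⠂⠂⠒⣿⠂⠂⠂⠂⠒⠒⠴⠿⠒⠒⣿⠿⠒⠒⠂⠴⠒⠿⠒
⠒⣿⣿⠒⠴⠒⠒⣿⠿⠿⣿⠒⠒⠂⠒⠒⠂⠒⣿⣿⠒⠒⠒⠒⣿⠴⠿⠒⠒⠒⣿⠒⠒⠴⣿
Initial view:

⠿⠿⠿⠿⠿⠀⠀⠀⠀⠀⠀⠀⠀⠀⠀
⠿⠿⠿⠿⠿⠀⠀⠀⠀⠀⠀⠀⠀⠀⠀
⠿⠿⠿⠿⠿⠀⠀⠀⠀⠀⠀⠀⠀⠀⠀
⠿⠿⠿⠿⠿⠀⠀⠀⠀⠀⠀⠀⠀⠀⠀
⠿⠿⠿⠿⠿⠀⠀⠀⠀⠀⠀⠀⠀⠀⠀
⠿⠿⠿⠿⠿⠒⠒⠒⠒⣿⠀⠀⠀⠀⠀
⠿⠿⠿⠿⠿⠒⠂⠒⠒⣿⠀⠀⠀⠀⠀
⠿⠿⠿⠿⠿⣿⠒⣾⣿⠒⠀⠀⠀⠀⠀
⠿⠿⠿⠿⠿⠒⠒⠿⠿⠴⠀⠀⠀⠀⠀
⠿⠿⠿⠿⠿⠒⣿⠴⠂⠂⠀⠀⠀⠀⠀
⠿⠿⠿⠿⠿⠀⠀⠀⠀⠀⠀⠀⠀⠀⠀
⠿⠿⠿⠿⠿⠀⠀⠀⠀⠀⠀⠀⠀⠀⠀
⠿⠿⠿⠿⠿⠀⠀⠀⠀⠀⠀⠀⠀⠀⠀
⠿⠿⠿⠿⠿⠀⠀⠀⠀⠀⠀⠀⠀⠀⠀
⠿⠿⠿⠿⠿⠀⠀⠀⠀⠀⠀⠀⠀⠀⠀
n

⠿⠿⠿⠿⠿⠿⠿⠿⠿⠿⠿⠿⠿⠿⠿
⠿⠿⠿⠿⠿⠀⠀⠀⠀⠀⠀⠀⠀⠀⠀
⠿⠿⠿⠿⠿⠀⠀⠀⠀⠀⠀⠀⠀⠀⠀
⠿⠿⠿⠿⠿⠀⠀⠀⠀⠀⠀⠀⠀⠀⠀
⠿⠿⠿⠿⠿⠀⠀⠀⠀⠀⠀⠀⠀⠀⠀
⠿⠿⠿⠿⠿⣿⠒⠿⠒⠒⠀⠀⠀⠀⠀
⠿⠿⠿⠿⠿⠒⠒⠒⠒⣿⠀⠀⠀⠀⠀
⠿⠿⠿⠿⠿⠒⠂⣾⠒⣿⠀⠀⠀⠀⠀
⠿⠿⠿⠿⠿⣿⠒⠒⣿⠒⠀⠀⠀⠀⠀
⠿⠿⠿⠿⠿⠒⠒⠿⠿⠴⠀⠀⠀⠀⠀
⠿⠿⠿⠿⠿⠒⣿⠴⠂⠂⠀⠀⠀⠀⠀
⠿⠿⠿⠿⠿⠀⠀⠀⠀⠀⠀⠀⠀⠀⠀
⠿⠿⠿⠿⠿⠀⠀⠀⠀⠀⠀⠀⠀⠀⠀
⠿⠿⠿⠿⠿⠀⠀⠀⠀⠀⠀⠀⠀⠀⠀
⠿⠿⠿⠿⠿⠀⠀⠀⠀⠀⠀⠀⠀⠀⠀

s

⠿⠿⠿⠿⠿⠀⠀⠀⠀⠀⠀⠀⠀⠀⠀
⠿⠿⠿⠿⠿⠀⠀⠀⠀⠀⠀⠀⠀⠀⠀
⠿⠿⠿⠿⠿⠀⠀⠀⠀⠀⠀⠀⠀⠀⠀
⠿⠿⠿⠿⠿⠀⠀⠀⠀⠀⠀⠀⠀⠀⠀
⠿⠿⠿⠿⠿⣿⠒⠿⠒⠒⠀⠀⠀⠀⠀
⠿⠿⠿⠿⠿⠒⠒⠒⠒⣿⠀⠀⠀⠀⠀
⠿⠿⠿⠿⠿⠒⠂⠒⠒⣿⠀⠀⠀⠀⠀
⠿⠿⠿⠿⠿⣿⠒⣾⣿⠒⠀⠀⠀⠀⠀
⠿⠿⠿⠿⠿⠒⠒⠿⠿⠴⠀⠀⠀⠀⠀
⠿⠿⠿⠿⠿⠒⣿⠴⠂⠂⠀⠀⠀⠀⠀
⠿⠿⠿⠿⠿⠀⠀⠀⠀⠀⠀⠀⠀⠀⠀
⠿⠿⠿⠿⠿⠀⠀⠀⠀⠀⠀⠀⠀⠀⠀
⠿⠿⠿⠿⠿⠀⠀⠀⠀⠀⠀⠀⠀⠀⠀
⠿⠿⠿⠿⠿⠀⠀⠀⠀⠀⠀⠀⠀⠀⠀
⠿⠿⠿⠿⠿⠀⠀⠀⠀⠀⠀⠀⠀⠀⠀

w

⠿⠿⠿⠿⠿⠿⠀⠀⠀⠀⠀⠀⠀⠀⠀
⠿⠿⠿⠿⠿⠿⠀⠀⠀⠀⠀⠀⠀⠀⠀
⠿⠿⠿⠿⠿⠿⠀⠀⠀⠀⠀⠀⠀⠀⠀
⠿⠿⠿⠿⠿⠿⠀⠀⠀⠀⠀⠀⠀⠀⠀
⠿⠿⠿⠿⠿⠿⣿⠒⠿⠒⠒⠀⠀⠀⠀
⠿⠿⠿⠿⠿⠿⠒⠒⠒⠒⣿⠀⠀⠀⠀
⠿⠿⠿⠿⠿⠿⠒⠂⠒⠒⣿⠀⠀⠀⠀
⠿⠿⠿⠿⠿⠿⣿⣾⠒⣿⠒⠀⠀⠀⠀
⠿⠿⠿⠿⠿⠿⠒⠒⠿⠿⠴⠀⠀⠀⠀
⠿⠿⠿⠿⠿⠿⠒⣿⠴⠂⠂⠀⠀⠀⠀
⠿⠿⠿⠿⠿⠿⠀⠀⠀⠀⠀⠀⠀⠀⠀
⠿⠿⠿⠿⠿⠿⠀⠀⠀⠀⠀⠀⠀⠀⠀
⠿⠿⠿⠿⠿⠿⠀⠀⠀⠀⠀⠀⠀⠀⠀
⠿⠿⠿⠿⠿⠿⠀⠀⠀⠀⠀⠀⠀⠀⠀
⠿⠿⠿⠿⠿⠿⠀⠀⠀⠀⠀⠀⠀⠀⠀

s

⠿⠿⠿⠿⠿⠿⠀⠀⠀⠀⠀⠀⠀⠀⠀
⠿⠿⠿⠿⠿⠿⠀⠀⠀⠀⠀⠀⠀⠀⠀
⠿⠿⠿⠿⠿⠿⠀⠀⠀⠀⠀⠀⠀⠀⠀
⠿⠿⠿⠿⠿⠿⣿⠒⠿⠒⠒⠀⠀⠀⠀
⠿⠿⠿⠿⠿⠿⠒⠒⠒⠒⣿⠀⠀⠀⠀
⠿⠿⠿⠿⠿⠿⠒⠂⠒⠒⣿⠀⠀⠀⠀
⠿⠿⠿⠿⠿⠿⣿⠒⠒⣿⠒⠀⠀⠀⠀
⠿⠿⠿⠿⠿⠿⠒⣾⠿⠿⠴⠀⠀⠀⠀
⠿⠿⠿⠿⠿⠿⠒⣿⠴⠂⠂⠀⠀⠀⠀
⠿⠿⠿⠿⠿⠿⠴⠒⠒⣿⠀⠀⠀⠀⠀
⠿⠿⠿⠿⠿⠿⠀⠀⠀⠀⠀⠀⠀⠀⠀
⠿⠿⠿⠿⠿⠿⠀⠀⠀⠀⠀⠀⠀⠀⠀
⠿⠿⠿⠿⠿⠿⠀⠀⠀⠀⠀⠀⠀⠀⠀
⠿⠿⠿⠿⠿⠿⠀⠀⠀⠀⠀⠀⠀⠀⠀
⠿⠿⠿⠿⠿⠿⠀⠀⠀⠀⠀⠀⠀⠀⠀

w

⠿⠿⠿⠿⠿⠿⠿⠀⠀⠀⠀⠀⠀⠀⠀
⠿⠿⠿⠿⠿⠿⠿⠀⠀⠀⠀⠀⠀⠀⠀
⠿⠿⠿⠿⠿⠿⠿⠀⠀⠀⠀⠀⠀⠀⠀
⠿⠿⠿⠿⠿⠿⠿⣿⠒⠿⠒⠒⠀⠀⠀
⠿⠿⠿⠿⠿⠿⠿⠒⠒⠒⠒⣿⠀⠀⠀
⠿⠿⠿⠿⠿⠿⠿⠒⠂⠒⠒⣿⠀⠀⠀
⠿⠿⠿⠿⠿⠿⠿⣿⠒⠒⣿⠒⠀⠀⠀
⠿⠿⠿⠿⠿⠿⠿⣾⠒⠿⠿⠴⠀⠀⠀
⠿⠿⠿⠿⠿⠿⠿⠒⣿⠴⠂⠂⠀⠀⠀
⠿⠿⠿⠿⠿⠿⠿⠴⠒⠒⣿⠀⠀⠀⠀
⠿⠿⠿⠿⠿⠿⠿⠀⠀⠀⠀⠀⠀⠀⠀
⠿⠿⠿⠿⠿⠿⠿⠀⠀⠀⠀⠀⠀⠀⠀
⠿⠿⠿⠿⠿⠿⠿⠀⠀⠀⠀⠀⠀⠀⠀
⠿⠿⠿⠿⠿⠿⠿⠀⠀⠀⠀⠀⠀⠀⠀
⠿⠿⠿⠿⠿⠿⠿⠀⠀⠀⠀⠀⠀⠀⠀

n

⠿⠿⠿⠿⠿⠿⠿⠀⠀⠀⠀⠀⠀⠀⠀
⠿⠿⠿⠿⠿⠿⠿⠀⠀⠀⠀⠀⠀⠀⠀
⠿⠿⠿⠿⠿⠿⠿⠀⠀⠀⠀⠀⠀⠀⠀
⠿⠿⠿⠿⠿⠿⠿⠀⠀⠀⠀⠀⠀⠀⠀
⠿⠿⠿⠿⠿⠿⠿⣿⠒⠿⠒⠒⠀⠀⠀
⠿⠿⠿⠿⠿⠿⠿⠒⠒⠒⠒⣿⠀⠀⠀
⠿⠿⠿⠿⠿⠿⠿⠒⠂⠒⠒⣿⠀⠀⠀
⠿⠿⠿⠿⠿⠿⠿⣾⠒⠒⣿⠒⠀⠀⠀
⠿⠿⠿⠿⠿⠿⠿⠒⠒⠿⠿⠴⠀⠀⠀
⠿⠿⠿⠿⠿⠿⠿⠒⣿⠴⠂⠂⠀⠀⠀
⠿⠿⠿⠿⠿⠿⠿⠴⠒⠒⣿⠀⠀⠀⠀
⠿⠿⠿⠿⠿⠿⠿⠀⠀⠀⠀⠀⠀⠀⠀
⠿⠿⠿⠿⠿⠿⠿⠀⠀⠀⠀⠀⠀⠀⠀
⠿⠿⠿⠿⠿⠿⠿⠀⠀⠀⠀⠀⠀⠀⠀
⠿⠿⠿⠿⠿⠿⠿⠀⠀⠀⠀⠀⠀⠀⠀

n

⠿⠿⠿⠿⠿⠿⠿⠿⠿⠿⠿⠿⠿⠿⠿
⠿⠿⠿⠿⠿⠿⠿⠀⠀⠀⠀⠀⠀⠀⠀
⠿⠿⠿⠿⠿⠿⠿⠀⠀⠀⠀⠀⠀⠀⠀
⠿⠿⠿⠿⠿⠿⠿⠀⠀⠀⠀⠀⠀⠀⠀
⠿⠿⠿⠿⠿⠿⠿⠀⠀⠀⠀⠀⠀⠀⠀
⠿⠿⠿⠿⠿⠿⠿⣿⠒⠿⠒⠒⠀⠀⠀
⠿⠿⠿⠿⠿⠿⠿⠒⠒⠒⠒⣿⠀⠀⠀
⠿⠿⠿⠿⠿⠿⠿⣾⠂⠒⠒⣿⠀⠀⠀
⠿⠿⠿⠿⠿⠿⠿⣿⠒⠒⣿⠒⠀⠀⠀
⠿⠿⠿⠿⠿⠿⠿⠒⠒⠿⠿⠴⠀⠀⠀
⠿⠿⠿⠿⠿⠿⠿⠒⣿⠴⠂⠂⠀⠀⠀
⠿⠿⠿⠿⠿⠿⠿⠴⠒⠒⣿⠀⠀⠀⠀
⠿⠿⠿⠿⠿⠿⠿⠀⠀⠀⠀⠀⠀⠀⠀
⠿⠿⠿⠿⠿⠿⠿⠀⠀⠀⠀⠀⠀⠀⠀
⠿⠿⠿⠿⠿⠿⠿⠀⠀⠀⠀⠀⠀⠀⠀

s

⠿⠿⠿⠿⠿⠿⠿⠀⠀⠀⠀⠀⠀⠀⠀
⠿⠿⠿⠿⠿⠿⠿⠀⠀⠀⠀⠀⠀⠀⠀
⠿⠿⠿⠿⠿⠿⠿⠀⠀⠀⠀⠀⠀⠀⠀
⠿⠿⠿⠿⠿⠿⠿⠀⠀⠀⠀⠀⠀⠀⠀
⠿⠿⠿⠿⠿⠿⠿⣿⠒⠿⠒⠒⠀⠀⠀
⠿⠿⠿⠿⠿⠿⠿⠒⠒⠒⠒⣿⠀⠀⠀
⠿⠿⠿⠿⠿⠿⠿⠒⠂⠒⠒⣿⠀⠀⠀
⠿⠿⠿⠿⠿⠿⠿⣾⠒⠒⣿⠒⠀⠀⠀
⠿⠿⠿⠿⠿⠿⠿⠒⠒⠿⠿⠴⠀⠀⠀
⠿⠿⠿⠿⠿⠿⠿⠒⣿⠴⠂⠂⠀⠀⠀
⠿⠿⠿⠿⠿⠿⠿⠴⠒⠒⣿⠀⠀⠀⠀
⠿⠿⠿⠿⠿⠿⠿⠀⠀⠀⠀⠀⠀⠀⠀
⠿⠿⠿⠿⠿⠿⠿⠀⠀⠀⠀⠀⠀⠀⠀
⠿⠿⠿⠿⠿⠿⠿⠀⠀⠀⠀⠀⠀⠀⠀
⠿⠿⠿⠿⠿⠿⠿⠀⠀⠀⠀⠀⠀⠀⠀

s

⠿⠿⠿⠿⠿⠿⠿⠀⠀⠀⠀⠀⠀⠀⠀
⠿⠿⠿⠿⠿⠿⠿⠀⠀⠀⠀⠀⠀⠀⠀
⠿⠿⠿⠿⠿⠿⠿⠀⠀⠀⠀⠀⠀⠀⠀
⠿⠿⠿⠿⠿⠿⠿⣿⠒⠿⠒⠒⠀⠀⠀
⠿⠿⠿⠿⠿⠿⠿⠒⠒⠒⠒⣿⠀⠀⠀
⠿⠿⠿⠿⠿⠿⠿⠒⠂⠒⠒⣿⠀⠀⠀
⠿⠿⠿⠿⠿⠿⠿⣿⠒⠒⣿⠒⠀⠀⠀
⠿⠿⠿⠿⠿⠿⠿⣾⠒⠿⠿⠴⠀⠀⠀
⠿⠿⠿⠿⠿⠿⠿⠒⣿⠴⠂⠂⠀⠀⠀
⠿⠿⠿⠿⠿⠿⠿⠴⠒⠒⣿⠀⠀⠀⠀
⠿⠿⠿⠿⠿⠿⠿⠀⠀⠀⠀⠀⠀⠀⠀
⠿⠿⠿⠿⠿⠿⠿⠀⠀⠀⠀⠀⠀⠀⠀
⠿⠿⠿⠿⠿⠿⠿⠀⠀⠀⠀⠀⠀⠀⠀
⠿⠿⠿⠿⠿⠿⠿⠀⠀⠀⠀⠀⠀⠀⠀
⠿⠿⠿⠿⠿⠿⠿⠀⠀⠀⠀⠀⠀⠀⠀

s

⠿⠿⠿⠿⠿⠿⠿⠀⠀⠀⠀⠀⠀⠀⠀
⠿⠿⠿⠿⠿⠿⠿⠀⠀⠀⠀⠀⠀⠀⠀
⠿⠿⠿⠿⠿⠿⠿⣿⠒⠿⠒⠒⠀⠀⠀
⠿⠿⠿⠿⠿⠿⠿⠒⠒⠒⠒⣿⠀⠀⠀
⠿⠿⠿⠿⠿⠿⠿⠒⠂⠒⠒⣿⠀⠀⠀
⠿⠿⠿⠿⠿⠿⠿⣿⠒⠒⣿⠒⠀⠀⠀
⠿⠿⠿⠿⠿⠿⠿⠒⠒⠿⠿⠴⠀⠀⠀
⠿⠿⠿⠿⠿⠿⠿⣾⣿⠴⠂⠂⠀⠀⠀
⠿⠿⠿⠿⠿⠿⠿⠴⠒⠒⣿⠀⠀⠀⠀
⠿⠿⠿⠿⠿⠿⠿⠴⠿⠒⠀⠀⠀⠀⠀
⠿⠿⠿⠿⠿⠿⠿⠀⠀⠀⠀⠀⠀⠀⠀
⠿⠿⠿⠿⠿⠿⠿⠀⠀⠀⠀⠀⠀⠀⠀
⠿⠿⠿⠿⠿⠿⠿⠀⠀⠀⠀⠀⠀⠀⠀
⠿⠿⠿⠿⠿⠿⠿⠀⠀⠀⠀⠀⠀⠀⠀
⠿⠿⠿⠿⠿⠿⠿⠀⠀⠀⠀⠀⠀⠀⠀

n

⠿⠿⠿⠿⠿⠿⠿⠀⠀⠀⠀⠀⠀⠀⠀
⠿⠿⠿⠿⠿⠿⠿⠀⠀⠀⠀⠀⠀⠀⠀
⠿⠿⠿⠿⠿⠿⠿⠀⠀⠀⠀⠀⠀⠀⠀
⠿⠿⠿⠿⠿⠿⠿⣿⠒⠿⠒⠒⠀⠀⠀
⠿⠿⠿⠿⠿⠿⠿⠒⠒⠒⠒⣿⠀⠀⠀
⠿⠿⠿⠿⠿⠿⠿⠒⠂⠒⠒⣿⠀⠀⠀
⠿⠿⠿⠿⠿⠿⠿⣿⠒⠒⣿⠒⠀⠀⠀
⠿⠿⠿⠿⠿⠿⠿⣾⠒⠿⠿⠴⠀⠀⠀
⠿⠿⠿⠿⠿⠿⠿⠒⣿⠴⠂⠂⠀⠀⠀
⠿⠿⠿⠿⠿⠿⠿⠴⠒⠒⣿⠀⠀⠀⠀
⠿⠿⠿⠿⠿⠿⠿⠴⠿⠒⠀⠀⠀⠀⠀
⠿⠿⠿⠿⠿⠿⠿⠀⠀⠀⠀⠀⠀⠀⠀
⠿⠿⠿⠿⠿⠿⠿⠀⠀⠀⠀⠀⠀⠀⠀
⠿⠿⠿⠿⠿⠿⠿⠀⠀⠀⠀⠀⠀⠀⠀
⠿⠿⠿⠿⠿⠿⠿⠀⠀⠀⠀⠀⠀⠀⠀

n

⠿⠿⠿⠿⠿⠿⠿⠀⠀⠀⠀⠀⠀⠀⠀
⠿⠿⠿⠿⠿⠿⠿⠀⠀⠀⠀⠀⠀⠀⠀
⠿⠿⠿⠿⠿⠿⠿⠀⠀⠀⠀⠀⠀⠀⠀
⠿⠿⠿⠿⠿⠿⠿⠀⠀⠀⠀⠀⠀⠀⠀
⠿⠿⠿⠿⠿⠿⠿⣿⠒⠿⠒⠒⠀⠀⠀
⠿⠿⠿⠿⠿⠿⠿⠒⠒⠒⠒⣿⠀⠀⠀
⠿⠿⠿⠿⠿⠿⠿⠒⠂⠒⠒⣿⠀⠀⠀
⠿⠿⠿⠿⠿⠿⠿⣾⠒⠒⣿⠒⠀⠀⠀
⠿⠿⠿⠿⠿⠿⠿⠒⠒⠿⠿⠴⠀⠀⠀
⠿⠿⠿⠿⠿⠿⠿⠒⣿⠴⠂⠂⠀⠀⠀
⠿⠿⠿⠿⠿⠿⠿⠴⠒⠒⣿⠀⠀⠀⠀
⠿⠿⠿⠿⠿⠿⠿⠴⠿⠒⠀⠀⠀⠀⠀
⠿⠿⠿⠿⠿⠿⠿⠀⠀⠀⠀⠀⠀⠀⠀
⠿⠿⠿⠿⠿⠿⠿⠀⠀⠀⠀⠀⠀⠀⠀
⠿⠿⠿⠿⠿⠿⠿⠀⠀⠀⠀⠀⠀⠀⠀

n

⠿⠿⠿⠿⠿⠿⠿⠿⠿⠿⠿⠿⠿⠿⠿
⠿⠿⠿⠿⠿⠿⠿⠀⠀⠀⠀⠀⠀⠀⠀
⠿⠿⠿⠿⠿⠿⠿⠀⠀⠀⠀⠀⠀⠀⠀
⠿⠿⠿⠿⠿⠿⠿⠀⠀⠀⠀⠀⠀⠀⠀
⠿⠿⠿⠿⠿⠿⠿⠀⠀⠀⠀⠀⠀⠀⠀
⠿⠿⠿⠿⠿⠿⠿⣿⠒⠿⠒⠒⠀⠀⠀
⠿⠿⠿⠿⠿⠿⠿⠒⠒⠒⠒⣿⠀⠀⠀
⠿⠿⠿⠿⠿⠿⠿⣾⠂⠒⠒⣿⠀⠀⠀
⠿⠿⠿⠿⠿⠿⠿⣿⠒⠒⣿⠒⠀⠀⠀
⠿⠿⠿⠿⠿⠿⠿⠒⠒⠿⠿⠴⠀⠀⠀
⠿⠿⠿⠿⠿⠿⠿⠒⣿⠴⠂⠂⠀⠀⠀
⠿⠿⠿⠿⠿⠿⠿⠴⠒⠒⣿⠀⠀⠀⠀
⠿⠿⠿⠿⠿⠿⠿⠴⠿⠒⠀⠀⠀⠀⠀
⠿⠿⠿⠿⠿⠿⠿⠀⠀⠀⠀⠀⠀⠀⠀
⠿⠿⠿⠿⠿⠿⠿⠀⠀⠀⠀⠀⠀⠀⠀

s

⠿⠿⠿⠿⠿⠿⠿⠀⠀⠀⠀⠀⠀⠀⠀
⠿⠿⠿⠿⠿⠿⠿⠀⠀⠀⠀⠀⠀⠀⠀
⠿⠿⠿⠿⠿⠿⠿⠀⠀⠀⠀⠀⠀⠀⠀
⠿⠿⠿⠿⠿⠿⠿⠀⠀⠀⠀⠀⠀⠀⠀
⠿⠿⠿⠿⠿⠿⠿⣿⠒⠿⠒⠒⠀⠀⠀
⠿⠿⠿⠿⠿⠿⠿⠒⠒⠒⠒⣿⠀⠀⠀
⠿⠿⠿⠿⠿⠿⠿⠒⠂⠒⠒⣿⠀⠀⠀
⠿⠿⠿⠿⠿⠿⠿⣾⠒⠒⣿⠒⠀⠀⠀
⠿⠿⠿⠿⠿⠿⠿⠒⠒⠿⠿⠴⠀⠀⠀
⠿⠿⠿⠿⠿⠿⠿⠒⣿⠴⠂⠂⠀⠀⠀
⠿⠿⠿⠿⠿⠿⠿⠴⠒⠒⣿⠀⠀⠀⠀
⠿⠿⠿⠿⠿⠿⠿⠴⠿⠒⠀⠀⠀⠀⠀
⠿⠿⠿⠿⠿⠿⠿⠀⠀⠀⠀⠀⠀⠀⠀
⠿⠿⠿⠿⠿⠿⠿⠀⠀⠀⠀⠀⠀⠀⠀
⠿⠿⠿⠿⠿⠿⠿⠀⠀⠀⠀⠀⠀⠀⠀

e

⠿⠿⠿⠿⠿⠿⠀⠀⠀⠀⠀⠀⠀⠀⠀
⠿⠿⠿⠿⠿⠿⠀⠀⠀⠀⠀⠀⠀⠀⠀
⠿⠿⠿⠿⠿⠿⠀⠀⠀⠀⠀⠀⠀⠀⠀
⠿⠿⠿⠿⠿⠿⠀⠀⠀⠀⠀⠀⠀⠀⠀
⠿⠿⠿⠿⠿⠿⣿⠒⠿⠒⠒⠀⠀⠀⠀
⠿⠿⠿⠿⠿⠿⠒⠒⠒⠒⣿⠀⠀⠀⠀
⠿⠿⠿⠿⠿⠿⠒⠂⠒⠒⣿⠀⠀⠀⠀
⠿⠿⠿⠿⠿⠿⣿⣾⠒⣿⠒⠀⠀⠀⠀
⠿⠿⠿⠿⠿⠿⠒⠒⠿⠿⠴⠀⠀⠀⠀
⠿⠿⠿⠿⠿⠿⠒⣿⠴⠂⠂⠀⠀⠀⠀
⠿⠿⠿⠿⠿⠿⠴⠒⠒⣿⠀⠀⠀⠀⠀
⠿⠿⠿⠿⠿⠿⠴⠿⠒⠀⠀⠀⠀⠀⠀
⠿⠿⠿⠿⠿⠿⠀⠀⠀⠀⠀⠀⠀⠀⠀
⠿⠿⠿⠿⠿⠿⠀⠀⠀⠀⠀⠀⠀⠀⠀
⠿⠿⠿⠿⠿⠿⠀⠀⠀⠀⠀⠀⠀⠀⠀


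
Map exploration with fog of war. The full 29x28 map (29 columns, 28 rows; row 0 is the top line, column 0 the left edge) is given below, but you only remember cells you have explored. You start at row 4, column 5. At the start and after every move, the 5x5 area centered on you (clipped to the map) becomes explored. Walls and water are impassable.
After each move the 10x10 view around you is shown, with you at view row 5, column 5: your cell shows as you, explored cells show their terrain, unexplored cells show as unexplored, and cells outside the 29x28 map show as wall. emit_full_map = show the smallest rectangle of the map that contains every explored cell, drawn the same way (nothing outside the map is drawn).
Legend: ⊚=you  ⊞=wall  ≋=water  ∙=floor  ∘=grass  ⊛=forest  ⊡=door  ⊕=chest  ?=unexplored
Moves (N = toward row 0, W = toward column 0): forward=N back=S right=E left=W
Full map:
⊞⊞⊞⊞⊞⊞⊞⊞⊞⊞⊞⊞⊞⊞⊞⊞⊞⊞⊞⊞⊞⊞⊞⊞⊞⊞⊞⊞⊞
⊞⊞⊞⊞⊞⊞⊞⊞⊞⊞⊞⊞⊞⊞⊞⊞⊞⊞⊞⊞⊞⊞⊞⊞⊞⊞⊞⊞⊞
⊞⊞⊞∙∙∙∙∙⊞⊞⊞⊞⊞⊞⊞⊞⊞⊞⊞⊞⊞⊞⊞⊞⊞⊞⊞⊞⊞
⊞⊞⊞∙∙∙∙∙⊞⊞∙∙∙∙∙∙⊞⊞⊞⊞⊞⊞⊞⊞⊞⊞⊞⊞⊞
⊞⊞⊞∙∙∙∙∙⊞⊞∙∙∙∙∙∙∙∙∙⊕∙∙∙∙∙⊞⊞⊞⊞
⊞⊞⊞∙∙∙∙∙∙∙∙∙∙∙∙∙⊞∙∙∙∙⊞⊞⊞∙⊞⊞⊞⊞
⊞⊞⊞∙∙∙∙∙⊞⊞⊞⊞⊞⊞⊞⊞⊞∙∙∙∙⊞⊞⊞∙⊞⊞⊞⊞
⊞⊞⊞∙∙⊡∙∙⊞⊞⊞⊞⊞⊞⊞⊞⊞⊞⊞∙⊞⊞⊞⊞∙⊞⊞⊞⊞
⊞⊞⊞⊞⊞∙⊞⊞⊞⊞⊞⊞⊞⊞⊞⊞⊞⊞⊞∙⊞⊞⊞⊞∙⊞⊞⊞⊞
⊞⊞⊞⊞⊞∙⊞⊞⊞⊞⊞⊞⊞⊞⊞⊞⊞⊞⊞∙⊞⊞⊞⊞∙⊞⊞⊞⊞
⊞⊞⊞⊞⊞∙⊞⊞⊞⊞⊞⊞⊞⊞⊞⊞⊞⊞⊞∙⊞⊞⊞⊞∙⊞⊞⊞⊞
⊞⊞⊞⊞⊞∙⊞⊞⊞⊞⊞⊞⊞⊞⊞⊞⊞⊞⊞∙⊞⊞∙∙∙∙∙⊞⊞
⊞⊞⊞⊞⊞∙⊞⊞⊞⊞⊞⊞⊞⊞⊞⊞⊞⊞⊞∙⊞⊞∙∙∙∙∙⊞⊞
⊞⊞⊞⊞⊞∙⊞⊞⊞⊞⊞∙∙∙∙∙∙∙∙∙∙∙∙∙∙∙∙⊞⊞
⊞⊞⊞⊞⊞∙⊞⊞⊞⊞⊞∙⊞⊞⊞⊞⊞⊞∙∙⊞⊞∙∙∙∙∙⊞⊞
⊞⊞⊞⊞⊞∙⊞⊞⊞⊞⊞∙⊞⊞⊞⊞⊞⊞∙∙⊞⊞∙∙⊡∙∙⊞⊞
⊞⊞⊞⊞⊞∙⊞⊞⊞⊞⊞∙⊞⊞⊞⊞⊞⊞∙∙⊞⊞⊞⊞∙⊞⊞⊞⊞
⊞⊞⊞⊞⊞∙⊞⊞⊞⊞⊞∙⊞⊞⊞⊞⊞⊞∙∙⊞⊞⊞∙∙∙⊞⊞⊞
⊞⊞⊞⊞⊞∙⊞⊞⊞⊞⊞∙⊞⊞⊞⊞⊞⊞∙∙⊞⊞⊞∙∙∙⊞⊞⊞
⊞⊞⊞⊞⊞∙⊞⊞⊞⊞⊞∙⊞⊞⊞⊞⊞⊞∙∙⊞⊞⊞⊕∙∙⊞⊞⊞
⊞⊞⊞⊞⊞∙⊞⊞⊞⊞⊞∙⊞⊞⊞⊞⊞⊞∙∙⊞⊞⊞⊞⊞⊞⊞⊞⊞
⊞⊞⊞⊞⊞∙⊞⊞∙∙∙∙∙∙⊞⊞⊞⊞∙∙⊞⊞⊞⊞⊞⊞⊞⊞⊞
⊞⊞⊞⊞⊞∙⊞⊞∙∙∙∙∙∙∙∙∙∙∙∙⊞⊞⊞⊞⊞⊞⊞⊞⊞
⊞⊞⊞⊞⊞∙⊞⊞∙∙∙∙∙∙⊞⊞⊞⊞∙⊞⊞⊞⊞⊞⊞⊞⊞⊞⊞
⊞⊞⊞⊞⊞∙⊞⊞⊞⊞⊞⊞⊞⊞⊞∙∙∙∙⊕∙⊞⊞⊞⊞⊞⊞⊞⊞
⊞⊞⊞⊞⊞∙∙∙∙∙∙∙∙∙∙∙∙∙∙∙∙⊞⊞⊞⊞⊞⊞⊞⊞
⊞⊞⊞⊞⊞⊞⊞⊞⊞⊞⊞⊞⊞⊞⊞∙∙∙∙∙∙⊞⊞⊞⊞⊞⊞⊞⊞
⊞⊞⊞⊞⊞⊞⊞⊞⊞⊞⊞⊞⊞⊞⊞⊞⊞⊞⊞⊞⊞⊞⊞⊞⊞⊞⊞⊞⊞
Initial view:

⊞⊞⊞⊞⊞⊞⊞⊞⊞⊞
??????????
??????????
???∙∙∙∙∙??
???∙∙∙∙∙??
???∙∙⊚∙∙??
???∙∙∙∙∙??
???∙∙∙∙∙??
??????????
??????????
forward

⊞⊞⊞⊞⊞⊞⊞⊞⊞⊞
⊞⊞⊞⊞⊞⊞⊞⊞⊞⊞
??????????
???⊞⊞⊞⊞⊞??
???∙∙∙∙∙??
???∙∙⊚∙∙??
???∙∙∙∙∙??
???∙∙∙∙∙??
???∙∙∙∙∙??
??????????

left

⊞⊞⊞⊞⊞⊞⊞⊞⊞⊞
⊞⊞⊞⊞⊞⊞⊞⊞⊞⊞
⊞?????????
⊞??⊞⊞⊞⊞⊞⊞?
⊞??⊞∙∙∙∙∙?
⊞??⊞∙⊚∙∙∙?
⊞??⊞∙∙∙∙∙?
⊞??⊞∙∙∙∙∙?
⊞???∙∙∙∙∙?
⊞?????????

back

⊞⊞⊞⊞⊞⊞⊞⊞⊞⊞
⊞?????????
⊞??⊞⊞⊞⊞⊞⊞?
⊞??⊞∙∙∙∙∙?
⊞??⊞∙∙∙∙∙?
⊞??⊞∙⊚∙∙∙?
⊞??⊞∙∙∙∙∙?
⊞??⊞∙∙∙∙∙?
⊞?????????
⊞?????????

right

⊞⊞⊞⊞⊞⊞⊞⊞⊞⊞
??????????
??⊞⊞⊞⊞⊞⊞??
??⊞∙∙∙∙∙??
??⊞∙∙∙∙∙??
??⊞∙∙⊚∙∙??
??⊞∙∙∙∙∙??
??⊞∙∙∙∙∙??
??????????
??????????

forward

⊞⊞⊞⊞⊞⊞⊞⊞⊞⊞
⊞⊞⊞⊞⊞⊞⊞⊞⊞⊞
??????????
??⊞⊞⊞⊞⊞⊞??
??⊞∙∙∙∙∙??
??⊞∙∙⊚∙∙??
??⊞∙∙∙∙∙??
??⊞∙∙∙∙∙??
??⊞∙∙∙∙∙??
??????????

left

⊞⊞⊞⊞⊞⊞⊞⊞⊞⊞
⊞⊞⊞⊞⊞⊞⊞⊞⊞⊞
⊞?????????
⊞??⊞⊞⊞⊞⊞⊞?
⊞??⊞∙∙∙∙∙?
⊞??⊞∙⊚∙∙∙?
⊞??⊞∙∙∙∙∙?
⊞??⊞∙∙∙∙∙?
⊞??⊞∙∙∙∙∙?
⊞?????????

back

⊞⊞⊞⊞⊞⊞⊞⊞⊞⊞
⊞?????????
⊞??⊞⊞⊞⊞⊞⊞?
⊞??⊞∙∙∙∙∙?
⊞??⊞∙∙∙∙∙?
⊞??⊞∙⊚∙∙∙?
⊞??⊞∙∙∙∙∙?
⊞??⊞∙∙∙∙∙?
⊞?????????
⊞?????????

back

⊞?????????
⊞??⊞⊞⊞⊞⊞⊞?
⊞??⊞∙∙∙∙∙?
⊞??⊞∙∙∙∙∙?
⊞??⊞∙∙∙∙∙?
⊞??⊞∙⊚∙∙∙?
⊞??⊞∙∙∙∙∙?
⊞??⊞∙∙⊡∙??
⊞?????????
⊞?????????

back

⊞??⊞⊞⊞⊞⊞⊞?
⊞??⊞∙∙∙∙∙?
⊞??⊞∙∙∙∙∙?
⊞??⊞∙∙∙∙∙?
⊞??⊞∙∙∙∙∙?
⊞??⊞∙⊚∙∙∙?
⊞??⊞∙∙⊡∙??
⊞??⊞⊞⊞∙⊞??
⊞?????????
⊞?????????

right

??⊞⊞⊞⊞⊞⊞??
??⊞∙∙∙∙∙??
??⊞∙∙∙∙∙??
??⊞∙∙∙∙∙??
??⊞∙∙∙∙∙??
??⊞∙∙⊚∙∙??
??⊞∙∙⊡∙∙??
??⊞⊞⊞∙⊞⊞??
??????????
??????????

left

⊞??⊞⊞⊞⊞⊞⊞?
⊞??⊞∙∙∙∙∙?
⊞??⊞∙∙∙∙∙?
⊞??⊞∙∙∙∙∙?
⊞??⊞∙∙∙∙∙?
⊞??⊞∙⊚∙∙∙?
⊞??⊞∙∙⊡∙∙?
⊞??⊞⊞⊞∙⊞⊞?
⊞?????????
⊞?????????

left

⊞⊞??⊞⊞⊞⊞⊞⊞
⊞⊞??⊞∙∙∙∙∙
⊞⊞??⊞∙∙∙∙∙
⊞⊞?⊞⊞∙∙∙∙∙
⊞⊞?⊞⊞∙∙∙∙∙
⊞⊞?⊞⊞⊚∙∙∙∙
⊞⊞?⊞⊞∙∙⊡∙∙
⊞⊞?⊞⊞⊞⊞∙⊞⊞
⊞⊞????????
⊞⊞????????

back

⊞⊞??⊞∙∙∙∙∙
⊞⊞??⊞∙∙∙∙∙
⊞⊞?⊞⊞∙∙∙∙∙
⊞⊞?⊞⊞∙∙∙∙∙
⊞⊞?⊞⊞∙∙∙∙∙
⊞⊞?⊞⊞⊚∙⊡∙∙
⊞⊞?⊞⊞⊞⊞∙⊞⊞
⊞⊞?⊞⊞⊞⊞∙??
⊞⊞????????
⊞⊞????????

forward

⊞⊞??⊞⊞⊞⊞⊞⊞
⊞⊞??⊞∙∙∙∙∙
⊞⊞??⊞∙∙∙∙∙
⊞⊞?⊞⊞∙∙∙∙∙
⊞⊞?⊞⊞∙∙∙∙∙
⊞⊞?⊞⊞⊚∙∙∙∙
⊞⊞?⊞⊞∙∙⊡∙∙
⊞⊞?⊞⊞⊞⊞∙⊞⊞
⊞⊞?⊞⊞⊞⊞∙??
⊞⊞????????

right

⊞??⊞⊞⊞⊞⊞⊞?
⊞??⊞∙∙∙∙∙?
⊞??⊞∙∙∙∙∙?
⊞?⊞⊞∙∙∙∙∙?
⊞?⊞⊞∙∙∙∙∙?
⊞?⊞⊞∙⊚∙∙∙?
⊞?⊞⊞∙∙⊡∙∙?
⊞?⊞⊞⊞⊞∙⊞⊞?
⊞?⊞⊞⊞⊞∙???
⊞?????????

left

⊞⊞??⊞⊞⊞⊞⊞⊞
⊞⊞??⊞∙∙∙∙∙
⊞⊞??⊞∙∙∙∙∙
⊞⊞?⊞⊞∙∙∙∙∙
⊞⊞?⊞⊞∙∙∙∙∙
⊞⊞?⊞⊞⊚∙∙∙∙
⊞⊞?⊞⊞∙∙⊡∙∙
⊞⊞?⊞⊞⊞⊞∙⊞⊞
⊞⊞?⊞⊞⊞⊞∙??
⊞⊞????????

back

⊞⊞??⊞∙∙∙∙∙
⊞⊞??⊞∙∙∙∙∙
⊞⊞?⊞⊞∙∙∙∙∙
⊞⊞?⊞⊞∙∙∙∙∙
⊞⊞?⊞⊞∙∙∙∙∙
⊞⊞?⊞⊞⊚∙⊡∙∙
⊞⊞?⊞⊞⊞⊞∙⊞⊞
⊞⊞?⊞⊞⊞⊞∙??
⊞⊞????????
⊞⊞????????
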